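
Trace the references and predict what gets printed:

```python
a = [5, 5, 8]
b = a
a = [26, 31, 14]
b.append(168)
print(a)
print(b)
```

Key concept: rebinding vs mutation: a is rebound to a new list, b still points at the original.
Step by step:
`a = [5, 5, 8]` → a = [5, 5, 8]
`b = a` → b = [5, 5, 8] (same object as a)
`a = [26, 31, 14]` → a = [26, 31, 14]
`b.append(168)` → b = [5, 5, 8, 168]
`print(a)` → prints [26, 31, 14]
`print(b)` → prints [5, 5, 8, 168]

Answer:
[26, 31, 14]
[5, 5, 8, 168]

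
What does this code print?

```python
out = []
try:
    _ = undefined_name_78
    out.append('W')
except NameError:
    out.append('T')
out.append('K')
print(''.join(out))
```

Execution trace: 'T' (except NameError) → 'K' (after the try/except). Output: TK

Answer: TK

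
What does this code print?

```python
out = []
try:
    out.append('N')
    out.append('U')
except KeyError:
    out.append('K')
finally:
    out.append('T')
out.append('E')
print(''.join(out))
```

Execution trace: 'N' (try body) → 'U' (try body, no exception) → 'T' (finally) → 'E' (after the try/except). Output: NUTE

Answer: NUTE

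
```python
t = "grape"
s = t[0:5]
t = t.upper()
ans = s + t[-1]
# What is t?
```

Trace:
`t = "grape"` → t = 'grape'
`s = t[0:5]` → s = 'grape'
`t = t.upper()` → t = 'GRAPE'
`ans = s + t[-1]` → ans = 'grapeE'
So t = 'GRAPE'

Answer: 'GRAPE'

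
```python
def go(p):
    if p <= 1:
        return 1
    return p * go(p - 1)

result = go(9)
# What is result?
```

go(9) = 9 * 8 * 7 * 6 * 5 * 4 * 3 * 2 * 1 = 362880

Answer: 362880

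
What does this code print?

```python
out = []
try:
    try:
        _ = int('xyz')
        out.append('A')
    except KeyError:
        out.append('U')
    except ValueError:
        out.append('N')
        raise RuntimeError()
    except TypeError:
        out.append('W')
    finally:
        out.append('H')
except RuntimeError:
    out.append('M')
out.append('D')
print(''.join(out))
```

Execution trace: 'N' (inner except ValueError) → 'H' (inner finally) → 'M' (outer except RuntimeError) → 'D' (after the try/except). Output: NHMD

Answer: NHMD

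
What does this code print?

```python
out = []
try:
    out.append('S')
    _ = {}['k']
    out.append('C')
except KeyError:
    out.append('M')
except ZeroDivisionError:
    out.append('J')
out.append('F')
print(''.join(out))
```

Execution trace: 'S' (try body) → 'M' (except KeyError) → 'F' (after the try/except). Output: SMF

Answer: SMF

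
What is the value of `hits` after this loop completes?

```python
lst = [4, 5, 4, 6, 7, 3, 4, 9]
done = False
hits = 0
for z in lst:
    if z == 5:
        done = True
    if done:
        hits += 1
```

Count elements after first 5 in [4, 5, 4, 6, 7, 3, 4, 9]
`hits` takes the values: 0 → 1 → 2 → 3 → 4 → 5 → 6 → 7

Answer: 7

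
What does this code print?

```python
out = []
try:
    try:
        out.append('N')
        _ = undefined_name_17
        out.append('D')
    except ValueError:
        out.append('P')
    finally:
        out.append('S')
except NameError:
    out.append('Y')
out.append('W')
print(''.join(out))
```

Execution trace: 'N' (try body) → 'S' (finally) → 'Y' (outer except NameError) → 'W' (after the try/except). Output: NSYW

Answer: NSYW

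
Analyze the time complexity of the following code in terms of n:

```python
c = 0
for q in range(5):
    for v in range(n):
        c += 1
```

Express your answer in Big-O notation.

Each loop level contributes: 1 × n. Multiplying the contributions gives O(n).

Answer: O(n)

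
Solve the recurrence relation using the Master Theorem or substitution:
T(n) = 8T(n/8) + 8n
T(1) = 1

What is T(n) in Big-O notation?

By Master Theorem: a=8, b=8, f(n)=8n. Since log_8(8) = 1 and f(n) = Θ(n^1), Case 2 applies. T(n) = O(n log n).

Answer: O(n log n)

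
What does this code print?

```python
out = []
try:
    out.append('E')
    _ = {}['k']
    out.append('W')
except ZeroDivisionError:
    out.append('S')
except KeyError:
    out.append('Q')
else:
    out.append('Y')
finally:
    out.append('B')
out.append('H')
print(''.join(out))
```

Execution trace: 'E' (try body) → 'Q' (except KeyError) → 'B' (finally) → 'H' (after the try/except). Output: EQBH

Answer: EQBH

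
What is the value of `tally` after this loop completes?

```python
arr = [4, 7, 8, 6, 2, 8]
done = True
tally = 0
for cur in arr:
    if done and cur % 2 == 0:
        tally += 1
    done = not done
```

Count even values at even positions
`tally` takes the values: 0 → 1 → 2 → 3

Answer: 3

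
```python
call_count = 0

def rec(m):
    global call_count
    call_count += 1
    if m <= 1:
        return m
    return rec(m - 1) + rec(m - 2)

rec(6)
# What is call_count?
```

Calls(m) = 1 + Calls(m-1) + Calls(m-2); Calls(0)=Calls(1)=1. For m=6 this gives 25.

Answer: 25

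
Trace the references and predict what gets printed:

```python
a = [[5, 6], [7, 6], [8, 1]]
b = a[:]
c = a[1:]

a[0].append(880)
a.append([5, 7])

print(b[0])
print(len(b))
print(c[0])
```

Key concept: slice with nested mutation.
Step by step:
`a = [[5, 6], [7, 6], [8, 1]]` → a = [[5, 6], [7, 6], [8, 1]]
`b = a[:]` → b = [[5, 6], [7, 6], [8, 1]]
`c = a[1:]` → c = [[7, 6], [8, 1]]
`a[0].append(880)` → a = [[5, 6, 880], [7, 6], [8, 1]]; b = [[5, 6, 880], [7, 6], [8, 1]]
`a.append([5, 7])` → a = [[5, 6, 880], [7, 6], [8, 1], [5, 7]]
`print(b[0])` → prints [5, 6, 880]
`print(len(b))` → prints 3
`print(c[0])` → prints [7, 6]

Answer:
[5, 6, 880]
3
[7, 6]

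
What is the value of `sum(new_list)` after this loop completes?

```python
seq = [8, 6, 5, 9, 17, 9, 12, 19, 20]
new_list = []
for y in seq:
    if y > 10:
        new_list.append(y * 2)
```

Sum of doubled values > 10
`new_list` takes the values: [] → [34] → [34, 24] → [34, 24, 38] → [34, 24, 38, 40]
So `sum(new_list)` = 136

Answer: 136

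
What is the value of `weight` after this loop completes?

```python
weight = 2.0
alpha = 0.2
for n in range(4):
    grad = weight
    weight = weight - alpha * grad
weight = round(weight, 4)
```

Gradient descent: w = 2.0 * (1 - 0.2)^4
`weight` takes the values: 2.0 → 1.6 → 1.28 → 1.024 → 0.8192

Answer: 0.8192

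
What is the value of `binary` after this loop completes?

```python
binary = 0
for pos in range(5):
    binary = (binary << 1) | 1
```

Build 5 consecutive 1-bits: 0b11111
`binary` takes the values: 0 → 1 → 3 → 7 → 15 → 31

Answer: 31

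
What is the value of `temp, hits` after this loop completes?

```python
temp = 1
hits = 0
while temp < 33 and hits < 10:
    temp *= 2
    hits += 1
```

Double until >= 33 or 10 iterations
`temp, hits` takes the values: (1, 0) → (2, 0) → (2, 1) → (4, 1) → (4, 2) → (8, 2) → (8, 3) → (16, 3) → (16, 4) → (32, 4) → (32, 5) → (64, 5) → (64, 6)

Answer: 64, 6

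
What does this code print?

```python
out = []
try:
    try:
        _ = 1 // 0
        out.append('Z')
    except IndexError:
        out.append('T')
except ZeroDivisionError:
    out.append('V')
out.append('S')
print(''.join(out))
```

Execution trace: 'V' (outer except ZeroDivisionError) → 'S' (after the try/except). Output: VS

Answer: VS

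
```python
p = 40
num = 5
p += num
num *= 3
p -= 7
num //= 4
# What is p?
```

Trace:
`p = 40` → p = 40
`num = 5` → num = 5
`p += num` → p = 45
`num *= 3` → num = 15
`p -= 7` → p = 38
`num //= 4` → num = 3
So p = 38

Answer: 38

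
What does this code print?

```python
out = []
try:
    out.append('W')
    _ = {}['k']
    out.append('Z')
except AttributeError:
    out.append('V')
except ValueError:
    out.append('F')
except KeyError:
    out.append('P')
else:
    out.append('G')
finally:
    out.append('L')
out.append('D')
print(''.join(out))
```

Execution trace: 'W' (try body) → 'P' (except KeyError) → 'L' (finally) → 'D' (after the try/except). Output: WPLD

Answer: WPLD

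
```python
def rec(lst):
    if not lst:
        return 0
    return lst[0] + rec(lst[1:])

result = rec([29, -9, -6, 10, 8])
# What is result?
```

29 + (-9) + (-6) + 10 + 8 + 0 = 32

Answer: 32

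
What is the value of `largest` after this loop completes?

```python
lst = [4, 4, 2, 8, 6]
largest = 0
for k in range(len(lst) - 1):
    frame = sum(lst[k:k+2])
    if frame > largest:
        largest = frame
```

Max sum of 2-element window in [4, 4, 2, 8, 6]
`largest` takes the values: 0 → 8 → 10 → 14

Answer: 14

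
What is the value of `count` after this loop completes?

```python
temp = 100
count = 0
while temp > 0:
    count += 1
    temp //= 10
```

Count digits by repeated division by 10
`count` takes the values: 0 → 1 → 2 → 3

Answer: 3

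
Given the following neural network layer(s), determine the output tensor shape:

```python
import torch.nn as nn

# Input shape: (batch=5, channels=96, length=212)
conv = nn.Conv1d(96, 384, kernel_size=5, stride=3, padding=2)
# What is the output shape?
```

Input: (5, 96, 212) -> Output: (5, 384, 71)

Answer: (5, 384, 71)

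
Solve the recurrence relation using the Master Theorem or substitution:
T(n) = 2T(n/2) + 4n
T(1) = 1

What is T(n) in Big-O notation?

By Master Theorem: a=2, b=2, f(n)=4n. Since log_2(2) = 1 and f(n) = Θ(n^1), Case 2 applies. T(n) = O(n log n).

Answer: O(n log n)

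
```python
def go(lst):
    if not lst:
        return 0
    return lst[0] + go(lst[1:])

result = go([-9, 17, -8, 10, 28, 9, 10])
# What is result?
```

(-9) + 17 + (-8) + 10 + 28 + 9 + 10 + 0 = 57

Answer: 57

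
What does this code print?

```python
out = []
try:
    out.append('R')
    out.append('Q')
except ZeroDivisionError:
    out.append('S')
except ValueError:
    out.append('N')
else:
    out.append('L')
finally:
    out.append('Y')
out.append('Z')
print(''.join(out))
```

Execution trace: 'R' (try body) → 'Q' (try body, no exception) → 'L' (else) → 'Y' (finally) → 'Z' (after the try/except). Output: RQLYZ

Answer: RQLYZ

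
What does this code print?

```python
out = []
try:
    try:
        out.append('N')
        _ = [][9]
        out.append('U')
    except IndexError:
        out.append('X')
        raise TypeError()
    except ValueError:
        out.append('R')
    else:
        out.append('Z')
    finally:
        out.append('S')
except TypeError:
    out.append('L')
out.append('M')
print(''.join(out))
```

Execution trace: 'N' (inner try body) → 'X' (inner except IndexError) → 'S' (inner finally) → 'L' (outer except TypeError) → 'M' (after the try/except). Output: NXSLM

Answer: NXSLM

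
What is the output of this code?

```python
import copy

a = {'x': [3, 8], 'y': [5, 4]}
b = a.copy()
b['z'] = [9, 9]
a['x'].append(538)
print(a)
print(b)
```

Key concept: shallow copy of dict with mutable values.
Step by step:
`a = {'x': [3, 8], 'y': [5, 4]}` → a = {'x': [3, 8], 'y': [5, 4]}
`b = a.copy()` → b = {'x': [3, 8], 'y': [5, 4]}
`b['z'] = [9, 9]` → b = {'x': [3, 8], 'y': [5, 4], 'z': [9, 9]}
`a['x'].append(538)` → a = {'x': [3, 8, 538], 'y': [5, 4]}; b = {'x': [3, 8, 538], 'y': [5, 4], 'z': [9, 9]}
`print(a)` → prints {'x': [3, 8, 538], 'y': [5, 4]}
`print(b)` → prints {'x': [3, 8, 538], 'y': [5, 4], 'z': [9, 9]}

Answer:
{'x': [3, 8, 538], 'y': [5, 4]}
{'x': [3, 8, 538], 'y': [5, 4], 'z': [9, 9]}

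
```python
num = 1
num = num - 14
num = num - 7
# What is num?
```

Trace:
`num = 1` → num = 1
`num = num - 14` → num = -13
`num = num - 7` → num = -20
So num = -20

Answer: -20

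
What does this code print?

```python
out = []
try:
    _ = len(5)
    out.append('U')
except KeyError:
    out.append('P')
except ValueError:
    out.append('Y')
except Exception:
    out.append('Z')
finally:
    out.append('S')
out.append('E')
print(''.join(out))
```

Execution trace: 'Z' (except Exception) → 'S' (finally) → 'E' (after the try/except). Output: ZSE

Answer: ZSE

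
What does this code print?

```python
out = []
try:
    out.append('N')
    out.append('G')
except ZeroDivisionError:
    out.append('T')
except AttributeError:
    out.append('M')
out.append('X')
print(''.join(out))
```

Execution trace: 'N' (try body) → 'G' (try body, no exception) → 'X' (after the try/except). Output: NGX

Answer: NGX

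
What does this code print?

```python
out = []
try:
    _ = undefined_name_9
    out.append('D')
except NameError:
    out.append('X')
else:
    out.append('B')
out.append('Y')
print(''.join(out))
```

Execution trace: 'X' (except NameError) → 'Y' (after the try/except). Output: XY

Answer: XY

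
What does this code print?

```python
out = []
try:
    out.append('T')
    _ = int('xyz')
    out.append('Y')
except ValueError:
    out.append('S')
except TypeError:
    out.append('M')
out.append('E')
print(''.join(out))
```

Execution trace: 'T' (try body) → 'S' (except ValueError) → 'E' (after the try/except). Output: TSE

Answer: TSE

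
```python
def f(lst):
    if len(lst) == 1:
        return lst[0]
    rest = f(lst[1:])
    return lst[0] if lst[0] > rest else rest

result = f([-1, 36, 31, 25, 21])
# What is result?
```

Recursive max over [-1, 36, 31, 25, 21] = 36

Answer: 36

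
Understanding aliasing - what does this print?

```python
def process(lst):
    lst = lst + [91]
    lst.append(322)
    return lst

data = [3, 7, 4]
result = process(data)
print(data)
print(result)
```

Key concept: rebinding parameter vs mutation.
Step by step:
`data = [3, 7, 4]` → data = [3, 7, 4]
`result = process(data)` → result = [3, 7, 4, 91, 322]
`print(data)` → prints [3, 7, 4]
`print(result)` → prints [3, 7, 4, 91, 322]

Answer:
[3, 7, 4]
[3, 7, 4, 91, 322]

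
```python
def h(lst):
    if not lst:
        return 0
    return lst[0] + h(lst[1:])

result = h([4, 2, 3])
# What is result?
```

4 + 2 + 3 + 0 = 9

Answer: 9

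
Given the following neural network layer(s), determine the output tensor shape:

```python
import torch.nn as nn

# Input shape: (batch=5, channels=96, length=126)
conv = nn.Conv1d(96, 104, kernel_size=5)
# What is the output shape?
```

Input: (5, 96, 126) -> Output: (5, 104, 122)

Answer: (5, 104, 122)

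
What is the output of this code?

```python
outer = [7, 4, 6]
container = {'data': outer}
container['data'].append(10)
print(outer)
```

Key concept: dict holds reference to list.
Step by step:
`outer = [7, 4, 6]` → outer = [7, 4, 6]
`container = {'data': outer}` → container = {'data': [7, 4, 6]}
`container['data'].append(10)` → outer = [7, 4, 6, 10]; container = {'data': [7, 4, 6, 10]}
`print(outer)` → prints [7, 4, 6, 10]

Answer: [7, 4, 6, 10]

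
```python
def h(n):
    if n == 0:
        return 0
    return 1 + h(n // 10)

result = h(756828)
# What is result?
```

Count of digits of 756828: 6

Answer: 6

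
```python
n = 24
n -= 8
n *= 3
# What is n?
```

Trace:
`n = 24` → n = 24
`n -= 8` → n = 16
`n *= 3` → n = 48
So n = 48

Answer: 48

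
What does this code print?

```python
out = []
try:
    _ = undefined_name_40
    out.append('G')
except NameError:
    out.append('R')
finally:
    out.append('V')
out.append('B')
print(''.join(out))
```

Execution trace: 'R' (except NameError) → 'V' (finally) → 'B' (after the try/except). Output: RVB

Answer: RVB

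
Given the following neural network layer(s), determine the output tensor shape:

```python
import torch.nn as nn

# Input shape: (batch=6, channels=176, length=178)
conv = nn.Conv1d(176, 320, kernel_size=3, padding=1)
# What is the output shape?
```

Input: (6, 176, 178) -> Output: (6, 320, 178)

Answer: (6, 320, 178)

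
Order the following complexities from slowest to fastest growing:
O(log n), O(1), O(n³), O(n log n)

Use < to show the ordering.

Ordered by growth rate: O(1) < O(log n) < O(n log n) < O(n³)

Answer: O(1) < O(log n) < O(n log n) < O(n³)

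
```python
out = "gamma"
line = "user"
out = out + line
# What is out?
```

Trace:
`out = "gamma"` → out = 'gamma'
`line = "user"` → line = 'user'
`out = out + line` → out = 'gammauser'
So out = 'gammauser'

Answer: 'gammauser'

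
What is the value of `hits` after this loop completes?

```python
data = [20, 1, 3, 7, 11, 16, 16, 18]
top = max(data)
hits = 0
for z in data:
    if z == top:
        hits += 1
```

Count of max value 20 in [20, 1, 3, 7, 11, 16, 16, 18]
`hits` takes the values: 0 → 1

Answer: 1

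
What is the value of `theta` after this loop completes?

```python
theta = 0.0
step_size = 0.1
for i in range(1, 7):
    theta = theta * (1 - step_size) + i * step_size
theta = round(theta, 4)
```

Moving average with lr=0.1
`theta` takes the values: 0.0 → 0.1 → 0.29 → 0.561 → 0.9049 → 1.31441 → 1.782969 → 1.783

Answer: 1.783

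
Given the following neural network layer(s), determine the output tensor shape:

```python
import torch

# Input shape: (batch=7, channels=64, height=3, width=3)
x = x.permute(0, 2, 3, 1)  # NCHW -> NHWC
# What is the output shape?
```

Input: (7, 64, 3, 3) -> Output: (7, 3, 3, 64)

Answer: (7, 3, 3, 64)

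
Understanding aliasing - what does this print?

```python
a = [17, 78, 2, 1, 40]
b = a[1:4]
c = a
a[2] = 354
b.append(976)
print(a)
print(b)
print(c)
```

Key concept: slice vs alias.
Step by step:
`a = [17, 78, 2, 1, 40]` → a = [17, 78, 2, 1, 40]
`b = a[1:4]` → b = [78, 2, 1]
`c = a` → c = [17, 78, 2, 1, 40] (same object as a)
`a[2] = 354` → a = [17, 78, 354, 1, 40] (same object as c); c = [17, 78, 354, 1, 40] (same object as a)
`b.append(976)` → b = [78, 2, 1, 976]
`print(a)` → prints [17, 78, 354, 1, 40]
`print(b)` → prints [78, 2, 1, 976]
`print(c)` → prints [17, 78, 354, 1, 40]

Answer:
[17, 78, 354, 1, 40]
[78, 2, 1, 976]
[17, 78, 354, 1, 40]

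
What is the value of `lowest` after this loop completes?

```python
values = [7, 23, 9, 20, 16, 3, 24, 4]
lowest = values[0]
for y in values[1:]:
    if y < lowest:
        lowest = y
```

Minimum of [7, 23, 9, 20, 16, 3, 24, 4]
`lowest` takes the values: 7 → 3

Answer: 3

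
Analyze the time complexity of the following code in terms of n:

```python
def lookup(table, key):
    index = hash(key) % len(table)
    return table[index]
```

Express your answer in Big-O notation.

This is Hash table lookup (average case). Time complexity: O(1).

Answer: O(1)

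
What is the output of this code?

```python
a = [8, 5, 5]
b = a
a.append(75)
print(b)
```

Key concept: basic list aliasing.
Step by step:
`a = [8, 5, 5]` → a = [8, 5, 5]
`b = a` → b = [8, 5, 5] (same object as a)
`a.append(75)` → a = [8, 5, 5, 75] (same object as b); b = [8, 5, 5, 75] (same object as a)
`print(b)` → prints [8, 5, 5, 75]

Answer: [8, 5, 5, 75]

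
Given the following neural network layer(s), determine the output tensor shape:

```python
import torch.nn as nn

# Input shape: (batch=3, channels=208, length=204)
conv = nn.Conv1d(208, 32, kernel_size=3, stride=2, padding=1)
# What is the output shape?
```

Input: (3, 208, 204) -> Output: (3, 32, 102)

Answer: (3, 32, 102)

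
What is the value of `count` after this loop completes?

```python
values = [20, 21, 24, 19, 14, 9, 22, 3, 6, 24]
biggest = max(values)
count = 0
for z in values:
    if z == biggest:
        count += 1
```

Count of max value 24 in [20, 21, 24, 19, 14, 9, 22, 3, 6, 24]
`count` takes the values: 0 → 1 → 2

Answer: 2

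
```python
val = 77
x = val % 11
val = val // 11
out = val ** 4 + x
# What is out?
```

Trace:
`val = 77` → val = 77
`x = val % 11` → x = 0
`val = val // 11` → val = 7
`out = val ** 4 + x` → out = 2401
So out = 2401

Answer: 2401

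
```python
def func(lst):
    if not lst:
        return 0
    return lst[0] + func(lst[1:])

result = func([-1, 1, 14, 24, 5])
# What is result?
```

(-1) + 1 + 14 + 24 + 5 + 0 = 43

Answer: 43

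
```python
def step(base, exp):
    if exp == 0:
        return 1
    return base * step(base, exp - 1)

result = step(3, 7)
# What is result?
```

step(3, 7) = 3 * 3 * 3 * 3 * 3 * 3 * 3 = 2187

Answer: 2187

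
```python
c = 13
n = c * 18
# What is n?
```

Trace:
`c = 13` → c = 13
`n = c * 18` → n = 234
So n = 234

Answer: 234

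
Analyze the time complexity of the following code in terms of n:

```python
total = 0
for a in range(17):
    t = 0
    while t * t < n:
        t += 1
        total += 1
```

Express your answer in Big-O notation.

Each loop level contributes: 1 × √n. Multiplying the contributions gives O(√n).

Answer: O(√n)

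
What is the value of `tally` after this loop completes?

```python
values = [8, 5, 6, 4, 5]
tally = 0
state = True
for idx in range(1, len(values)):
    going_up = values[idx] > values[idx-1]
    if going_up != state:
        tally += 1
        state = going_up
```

Count direction changes in [8, 5, 6, 4, 5]
`tally` takes the values: 0 → 1 → 2 → 3 → 4

Answer: 4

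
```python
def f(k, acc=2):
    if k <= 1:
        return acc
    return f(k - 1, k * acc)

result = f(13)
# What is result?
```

Accumulator trace (n, acc): (13, 2) -> (12, 26) -> (11, 312) -> (10, 3432) -> (9, 34320) -> (8, 308880) -> (7, 2471040) -> (6, 17297280) -> (5, 103783680) -> (4, 518918400) -> (3, 2075673600) -> (2, 6227020800) -> (1, 12454041600) -> return 12454041600

Answer: 12454041600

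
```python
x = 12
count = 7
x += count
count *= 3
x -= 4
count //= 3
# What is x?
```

Trace:
`x = 12` → x = 12
`count = 7` → count = 7
`x += count` → x = 19
`count *= 3` → count = 21
`x -= 4` → x = 15
`count //= 3` → count = 7
So x = 15

Answer: 15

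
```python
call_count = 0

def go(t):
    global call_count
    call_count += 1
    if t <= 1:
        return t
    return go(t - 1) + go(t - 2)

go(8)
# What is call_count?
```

Calls(t) = 1 + Calls(t-1) + Calls(t-2); Calls(0)=Calls(1)=1. For t=8 this gives 67.

Answer: 67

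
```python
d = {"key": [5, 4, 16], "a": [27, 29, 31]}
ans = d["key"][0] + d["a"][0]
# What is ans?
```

Trace:
`d = {"key": [5, 4, 16], "a": [27, 29, 31]}` → d = {'key': [5, 4, 16], 'a': [27, 29, 31]}
`ans = d["key"][0] + d["a"][0]` → ans = 32
So ans = 32

Answer: 32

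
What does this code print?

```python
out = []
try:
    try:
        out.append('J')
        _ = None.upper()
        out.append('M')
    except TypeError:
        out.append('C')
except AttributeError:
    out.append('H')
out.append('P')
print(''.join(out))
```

Execution trace: 'J' (try body) → 'H' (outer except AttributeError) → 'P' (after the try/except). Output: JHP

Answer: JHP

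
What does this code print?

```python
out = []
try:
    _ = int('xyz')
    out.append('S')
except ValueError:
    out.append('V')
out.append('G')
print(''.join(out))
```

Execution trace: 'V' (except ValueError) → 'G' (after the try/except). Output: VG

Answer: VG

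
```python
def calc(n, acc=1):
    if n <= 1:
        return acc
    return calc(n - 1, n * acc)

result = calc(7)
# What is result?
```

Accumulator trace (n, acc): (7, 1) -> (6, 7) -> (5, 42) -> (4, 210) -> (3, 840) -> (2, 2520) -> (1, 5040) -> return 5040

Answer: 5040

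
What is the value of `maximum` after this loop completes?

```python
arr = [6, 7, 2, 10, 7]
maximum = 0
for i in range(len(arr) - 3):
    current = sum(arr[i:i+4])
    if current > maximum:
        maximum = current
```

Max sum of 4-element window in [6, 7, 2, 10, 7]
`maximum` takes the values: 0 → 25 → 26

Answer: 26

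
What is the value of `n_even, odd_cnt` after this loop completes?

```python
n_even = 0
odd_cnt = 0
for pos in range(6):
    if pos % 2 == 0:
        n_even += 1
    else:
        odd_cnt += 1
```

Count evens and odds in range(6)
`n_even, odd_cnt` takes the values: (0, 0) → (1, 0) → (1, 1) → (2, 1) → (2, 2) → (3, 2) → (3, 3)

Answer: 3, 3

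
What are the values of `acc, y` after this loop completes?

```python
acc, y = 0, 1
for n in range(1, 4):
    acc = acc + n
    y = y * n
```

Sum and factorial of 1 to 3
`acc, y` takes the values: (0, 1) → (1, 1) → (3, 1) → (3, 2) → (6, 2) → (6, 6)

Answer: 6, 6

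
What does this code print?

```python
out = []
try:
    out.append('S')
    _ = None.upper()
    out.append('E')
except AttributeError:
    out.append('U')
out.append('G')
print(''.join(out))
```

Execution trace: 'S' (try body) → 'U' (except AttributeError) → 'G' (after the try/except). Output: SUG

Answer: SUG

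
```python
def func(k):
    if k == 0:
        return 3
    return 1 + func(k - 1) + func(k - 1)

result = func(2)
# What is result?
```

func(k) = 1 + 2·func(k-1), func(0)=3. Closed form: (3+1)·2^2 - 1 = 15.

Answer: 15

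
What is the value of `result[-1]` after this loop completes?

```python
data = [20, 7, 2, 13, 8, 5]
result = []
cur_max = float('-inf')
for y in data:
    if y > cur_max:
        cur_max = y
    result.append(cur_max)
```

Running max ends at 20
`result` takes the values: [] → [20] → [20, 20] → [20, 20, 20] → [20, 20, 20, 20] → [20, 20, 20, 20, 20] → [20, 20, 20, 20, 20, 20]
So `result[-1]` = 20

Answer: 20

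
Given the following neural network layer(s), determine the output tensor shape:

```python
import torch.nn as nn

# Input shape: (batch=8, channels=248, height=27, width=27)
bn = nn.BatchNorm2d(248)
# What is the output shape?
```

Input: (8, 248, 27, 27) -> Output: (8, 248, 27, 27)

Answer: (8, 248, 27, 27)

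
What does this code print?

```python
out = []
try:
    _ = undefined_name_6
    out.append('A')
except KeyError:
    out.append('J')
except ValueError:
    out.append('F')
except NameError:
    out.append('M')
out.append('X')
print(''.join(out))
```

Execution trace: 'M' (except NameError) → 'X' (after the try/except). Output: MX

Answer: MX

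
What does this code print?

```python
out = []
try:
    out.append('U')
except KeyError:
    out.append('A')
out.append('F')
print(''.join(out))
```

Execution trace: 'U' (try body, no exception) → 'F' (after the try/except). Output: UF

Answer: UF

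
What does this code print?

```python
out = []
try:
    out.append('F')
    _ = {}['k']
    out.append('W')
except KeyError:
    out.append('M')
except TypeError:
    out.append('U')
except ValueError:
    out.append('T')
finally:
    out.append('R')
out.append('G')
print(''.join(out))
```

Execution trace: 'F' (try body) → 'M' (except KeyError) → 'R' (finally) → 'G' (after the try/except). Output: FMRG

Answer: FMRG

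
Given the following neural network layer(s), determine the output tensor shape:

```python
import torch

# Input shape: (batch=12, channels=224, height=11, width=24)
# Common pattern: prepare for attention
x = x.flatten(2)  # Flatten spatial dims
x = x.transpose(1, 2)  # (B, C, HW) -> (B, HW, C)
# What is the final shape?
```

Input: (12, 224, 11, 24) -> after flatten(2): (12, 224, 264) -> Output: (12, 264, 224)

Answer: (12, 264, 224)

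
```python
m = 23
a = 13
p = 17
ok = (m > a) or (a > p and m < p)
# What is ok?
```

Trace:
`m = 23` → m = 23
`a = 13` → a = 13
`p = 17` → p = 17
`ok = (m > a) or (a > p and m < p)` → ok = True
So ok = True

Answer: True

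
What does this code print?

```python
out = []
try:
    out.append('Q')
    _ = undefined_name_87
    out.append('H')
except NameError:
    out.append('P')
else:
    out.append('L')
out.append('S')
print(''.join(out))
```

Execution trace: 'Q' (try body) → 'P' (except NameError) → 'S' (after the try/except). Output: QPS

Answer: QPS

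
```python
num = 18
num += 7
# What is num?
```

Trace:
`num = 18` → num = 18
`num += 7` → num = 25
So num = 25

Answer: 25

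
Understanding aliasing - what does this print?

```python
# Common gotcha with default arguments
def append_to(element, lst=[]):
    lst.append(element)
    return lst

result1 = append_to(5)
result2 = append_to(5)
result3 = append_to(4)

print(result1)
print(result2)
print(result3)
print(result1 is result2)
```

Key concept: mutable default argument gotcha.
Step by step:
`result1 = append_to(5)` → result1 = [5]
`result2 = append_to(5)` → result1 = [5, 5] (same object as result2); result2 = [5, 5] (same object as result1)
`result3 = append_to(4)` → result1 = [5, 5, 4] (same object as result2, result3); result2 = [5, 5, 4] (same object as result1, result3); result3 = [5, 5, 4] (same object as result1, result2)
`print(result1)` → prints [5, 5, 4]
`print(result2)` → prints [5, 5, 4]
`print(result3)` → prints [5, 5, 4]
`print(result1 is result2)` → prints True

Answer:
[5, 5, 4]
[5, 5, 4]
[5, 5, 4]
True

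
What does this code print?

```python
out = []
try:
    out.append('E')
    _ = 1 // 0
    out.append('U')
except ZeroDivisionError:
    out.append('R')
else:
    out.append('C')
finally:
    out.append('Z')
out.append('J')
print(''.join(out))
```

Execution trace: 'E' (try body) → 'R' (except ZeroDivisionError) → 'Z' (finally) → 'J' (after the try/except). Output: ERZJ

Answer: ERZJ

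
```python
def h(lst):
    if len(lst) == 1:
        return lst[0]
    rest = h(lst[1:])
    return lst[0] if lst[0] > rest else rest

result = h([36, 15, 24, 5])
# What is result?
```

Recursive max over [36, 15, 24, 5] = 36

Answer: 36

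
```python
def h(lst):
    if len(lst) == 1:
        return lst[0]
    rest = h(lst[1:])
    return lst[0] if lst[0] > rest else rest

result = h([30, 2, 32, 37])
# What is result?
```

Recursive max over [30, 2, 32, 37] = 37

Answer: 37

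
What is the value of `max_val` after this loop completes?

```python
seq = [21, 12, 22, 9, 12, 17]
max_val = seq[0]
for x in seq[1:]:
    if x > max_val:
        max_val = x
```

Maximum of [21, 12, 22, 9, 12, 17]
`max_val` takes the values: 21 → 22

Answer: 22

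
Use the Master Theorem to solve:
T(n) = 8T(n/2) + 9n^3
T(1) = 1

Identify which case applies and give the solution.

a=8, b=2, f(n)=9n^3. log_2(8) = 3. Since c=3 = 3, Case 2 applies: T(n) = Θ(n^log_b(a) · log n) = O(n^3 log n).

Answer: O(n^3 log n) - Case 2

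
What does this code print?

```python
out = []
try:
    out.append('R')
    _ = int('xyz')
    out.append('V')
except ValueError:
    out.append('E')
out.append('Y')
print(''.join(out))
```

Execution trace: 'R' (try body) → 'E' (except ValueError) → 'Y' (after the try/except). Output: REY

Answer: REY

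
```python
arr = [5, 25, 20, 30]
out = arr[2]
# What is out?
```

Trace:
`arr = [5, 25, 20, 30]` → arr = [5, 25, 20, 30]
`out = arr[2]` → out = 20
So out = 20

Answer: 20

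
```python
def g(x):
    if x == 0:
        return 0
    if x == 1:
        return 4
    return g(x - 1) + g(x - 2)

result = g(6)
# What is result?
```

Build up from base cases: g(0)=0, g(1)=4, g(2)=4, g(3)=8, g(4)=12, g(5)=20, g(6)=32

Answer: 32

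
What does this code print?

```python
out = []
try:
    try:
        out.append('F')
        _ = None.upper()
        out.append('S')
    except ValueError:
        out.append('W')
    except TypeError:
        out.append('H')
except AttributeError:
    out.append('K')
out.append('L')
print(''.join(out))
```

Execution trace: 'F' (try body) → 'K' (outer except AttributeError) → 'L' (after the try/except). Output: FKL

Answer: FKL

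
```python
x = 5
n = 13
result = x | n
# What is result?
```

Trace:
`x = 5` → x = 5
`n = 13` → n = 13
`result = x | n` → result = 13
So result = 13

Answer: 13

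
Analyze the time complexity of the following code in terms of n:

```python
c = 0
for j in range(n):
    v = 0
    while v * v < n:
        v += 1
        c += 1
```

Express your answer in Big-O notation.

Each loop level contributes: n × √n. Multiplying the contributions gives O(n√n).

Answer: O(n√n)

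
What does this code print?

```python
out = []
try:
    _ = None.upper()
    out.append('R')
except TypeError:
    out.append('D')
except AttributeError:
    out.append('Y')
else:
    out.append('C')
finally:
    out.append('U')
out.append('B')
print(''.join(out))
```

Execution trace: 'Y' (except AttributeError) → 'U' (finally) → 'B' (after the try/except). Output: YUB

Answer: YUB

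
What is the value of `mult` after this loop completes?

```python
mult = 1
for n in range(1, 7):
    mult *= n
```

6! = 720
`mult` takes the values: 1 → 2 → 6 → 24 → 120 → 720

Answer: 720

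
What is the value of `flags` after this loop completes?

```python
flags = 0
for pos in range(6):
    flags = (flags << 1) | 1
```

Build 6 consecutive 1-bits: 0b111111
`flags` takes the values: 0 → 1 → 3 → 7 → 15 → 31 → 63

Answer: 63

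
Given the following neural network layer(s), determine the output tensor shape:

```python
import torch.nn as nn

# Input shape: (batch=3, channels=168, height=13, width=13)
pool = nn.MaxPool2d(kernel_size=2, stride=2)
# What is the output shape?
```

Input: (3, 168, 13, 13) -> Output: (3, 168, 6, 6)

Answer: (3, 168, 6, 6)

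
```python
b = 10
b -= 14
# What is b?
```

Trace:
`b = 10` → b = 10
`b -= 14` → b = -4
So b = -4

Answer: -4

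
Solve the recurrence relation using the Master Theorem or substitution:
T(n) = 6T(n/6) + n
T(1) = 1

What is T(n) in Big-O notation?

By Master Theorem: a=6, b=6, f(n)=n. Since log_6(6) = 1 and f(n) = Θ(n^1), Case 2 applies. T(n) = O(n log n).

Answer: O(n log n)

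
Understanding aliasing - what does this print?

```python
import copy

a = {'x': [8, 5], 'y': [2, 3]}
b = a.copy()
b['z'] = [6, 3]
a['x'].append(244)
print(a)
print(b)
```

Key concept: shallow copy of dict with mutable values.
Step by step:
`a = {'x': [8, 5], 'y': [2, 3]}` → a = {'x': [8, 5], 'y': [2, 3]}
`b = a.copy()` → b = {'x': [8, 5], 'y': [2, 3]}
`b['z'] = [6, 3]` → b = {'x': [8, 5], 'y': [2, 3], 'z': [6, 3]}
`a['x'].append(244)` → a = {'x': [8, 5, 244], 'y': [2, 3]}; b = {'x': [8, 5, 244], 'y': [2, 3], 'z': [6, 3]}
`print(a)` → prints {'x': [8, 5, 244], 'y': [2, 3]}
`print(b)` → prints {'x': [8, 5, 244], 'y': [2, 3], 'z': [6, 3]}

Answer:
{'x': [8, 5, 244], 'y': [2, 3]}
{'x': [8, 5, 244], 'y': [2, 3], 'z': [6, 3]}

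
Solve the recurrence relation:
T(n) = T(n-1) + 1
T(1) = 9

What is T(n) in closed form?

Unrolling: T(n) = T(1) + 1·(n-1) = 9 + 1(n-1) = n + 8.

Answer: T(n) = n + 8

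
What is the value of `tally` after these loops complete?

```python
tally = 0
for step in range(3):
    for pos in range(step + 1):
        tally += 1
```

Triangle: 1 + 2 + ... + 3
`tally` takes the values: 0 → 1 → 2 → 3 → 4 → 5 → 6

Answer: 6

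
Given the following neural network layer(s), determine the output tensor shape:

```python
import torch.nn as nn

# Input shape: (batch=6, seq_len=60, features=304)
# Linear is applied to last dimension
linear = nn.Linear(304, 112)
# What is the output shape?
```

Input: (6, 60, 304) -> Output: (6, 60, 112)

Answer: (6, 60, 112)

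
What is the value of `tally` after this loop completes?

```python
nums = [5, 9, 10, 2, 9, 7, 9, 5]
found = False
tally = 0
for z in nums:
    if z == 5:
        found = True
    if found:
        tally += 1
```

Count elements after first 5 in [5, 9, 10, 2, 9, 7, 9, 5]
`tally` takes the values: 0 → 1 → 2 → 3 → 4 → 5 → 6 → 7 → 8

Answer: 8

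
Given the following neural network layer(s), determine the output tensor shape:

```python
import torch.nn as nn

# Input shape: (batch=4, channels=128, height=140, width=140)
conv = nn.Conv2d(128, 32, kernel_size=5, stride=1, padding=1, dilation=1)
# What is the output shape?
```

Input: (4, 128, 140, 140) -> Output: (4, 32, 138, 138)

Answer: (4, 32, 138, 138)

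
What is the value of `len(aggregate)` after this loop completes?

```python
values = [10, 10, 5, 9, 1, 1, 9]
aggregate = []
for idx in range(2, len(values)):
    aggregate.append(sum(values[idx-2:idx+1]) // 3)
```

Number of 3-element averages
`aggregate` takes the values: [] → [8] → [8, 8] → [8, 8, 5] → [8, 8, 5, 3] → [8, 8, 5, 3, 3]
So `len(aggregate)` = 5

Answer: 5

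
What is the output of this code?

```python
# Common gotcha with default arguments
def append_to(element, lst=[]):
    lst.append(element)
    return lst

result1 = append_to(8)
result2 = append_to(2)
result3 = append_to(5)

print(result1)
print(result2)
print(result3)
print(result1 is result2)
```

Key concept: mutable default argument gotcha.
Step by step:
`result1 = append_to(8)` → result1 = [8]
`result2 = append_to(2)` → result1 = [8, 2] (same object as result2); result2 = [8, 2] (same object as result1)
`result3 = append_to(5)` → result1 = [8, 2, 5] (same object as result2, result3); result2 = [8, 2, 5] (same object as result1, result3); result3 = [8, 2, 5] (same object as result1, result2)
`print(result1)` → prints [8, 2, 5]
`print(result2)` → prints [8, 2, 5]
`print(result3)` → prints [8, 2, 5]
`print(result1 is result2)` → prints True

Answer:
[8, 2, 5]
[8, 2, 5]
[8, 2, 5]
True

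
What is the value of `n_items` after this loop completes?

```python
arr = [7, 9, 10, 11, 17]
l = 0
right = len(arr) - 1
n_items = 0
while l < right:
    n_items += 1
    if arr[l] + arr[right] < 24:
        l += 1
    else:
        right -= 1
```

Steps to find pair summing to 24
`n_items` takes the values: 0 → 1 → 2 → 3 → 4

Answer: 4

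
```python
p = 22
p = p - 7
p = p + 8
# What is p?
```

Trace:
`p = 22` → p = 22
`p = p - 7` → p = 15
`p = p + 8` → p = 23
So p = 23

Answer: 23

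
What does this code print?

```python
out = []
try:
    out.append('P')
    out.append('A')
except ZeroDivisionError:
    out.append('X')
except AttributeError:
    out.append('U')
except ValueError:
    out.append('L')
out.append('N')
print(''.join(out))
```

Execution trace: 'P' (try body) → 'A' (try body, no exception) → 'N' (after the try/except). Output: PAN

Answer: PAN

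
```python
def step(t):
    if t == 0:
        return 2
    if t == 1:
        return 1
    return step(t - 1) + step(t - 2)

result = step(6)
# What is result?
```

Build up from base cases: step(0)=2, step(1)=1, step(2)=3, step(3)=4, step(4)=7, step(5)=11, step(6)=18

Answer: 18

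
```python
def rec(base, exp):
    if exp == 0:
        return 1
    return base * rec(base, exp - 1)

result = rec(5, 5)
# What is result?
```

rec(5, 5) = 5 * 5 * 5 * 5 * 5 = 3125

Answer: 3125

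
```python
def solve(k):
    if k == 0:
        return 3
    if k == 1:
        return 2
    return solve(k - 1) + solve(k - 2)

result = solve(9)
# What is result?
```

Build up from base cases: solve(0)=3, solve(1)=2, solve(2)=5, solve(3)=7, solve(4)=12, solve(5)=19, solve(6)=31, ..., solve(9)=131

Answer: 131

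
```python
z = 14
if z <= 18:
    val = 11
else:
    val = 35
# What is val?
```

Trace:
`z = 14` → z = 14
`if z <= 18: ...` → z <= 18 is True → val = 11
So val = 11

Answer: 11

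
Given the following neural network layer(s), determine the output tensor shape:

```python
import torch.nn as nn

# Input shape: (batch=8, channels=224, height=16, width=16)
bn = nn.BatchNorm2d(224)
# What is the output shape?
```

Input: (8, 224, 16, 16) -> Output: (8, 224, 16, 16)

Answer: (8, 224, 16, 16)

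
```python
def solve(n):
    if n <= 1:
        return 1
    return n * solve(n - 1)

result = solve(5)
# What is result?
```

solve(5) = 5 * 4 * 3 * 2 * 1 = 120

Answer: 120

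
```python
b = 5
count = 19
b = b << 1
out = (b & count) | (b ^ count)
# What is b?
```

Trace:
`b = 5` → b = 5
`count = 19` → count = 19
`b = b << 1` → b = 10
`out = (b & count) | (b ^ count)` → out = 27
So b = 10

Answer: 10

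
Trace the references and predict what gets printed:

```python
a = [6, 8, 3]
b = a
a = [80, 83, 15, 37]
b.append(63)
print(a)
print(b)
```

Key concept: rebinding vs mutation: a is rebound to a new list, b still points at the original.
Step by step:
`a = [6, 8, 3]` → a = [6, 8, 3]
`b = a` → b = [6, 8, 3] (same object as a)
`a = [80, 83, 15, 37]` → a = [80, 83, 15, 37]
`b.append(63)` → b = [6, 8, 3, 63]
`print(a)` → prints [80, 83, 15, 37]
`print(b)` → prints [6, 8, 3, 63]

Answer:
[80, 83, 15, 37]
[6, 8, 3, 63]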